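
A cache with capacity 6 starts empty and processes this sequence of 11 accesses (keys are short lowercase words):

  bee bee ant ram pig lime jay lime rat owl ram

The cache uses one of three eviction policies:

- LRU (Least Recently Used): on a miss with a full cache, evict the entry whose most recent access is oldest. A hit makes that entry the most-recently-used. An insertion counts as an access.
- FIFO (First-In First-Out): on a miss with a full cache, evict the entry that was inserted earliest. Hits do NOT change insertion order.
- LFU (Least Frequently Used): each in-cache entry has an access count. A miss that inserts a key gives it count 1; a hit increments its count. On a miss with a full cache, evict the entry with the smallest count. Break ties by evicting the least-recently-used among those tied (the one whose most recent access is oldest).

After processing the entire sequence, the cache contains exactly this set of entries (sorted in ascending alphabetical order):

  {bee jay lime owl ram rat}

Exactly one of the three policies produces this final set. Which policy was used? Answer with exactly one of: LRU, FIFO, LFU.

Simulating under each policy and comparing final sets:
  LRU: final set = {jay lime owl pig ram rat} -> differs
  FIFO: final set = {jay lime owl pig ram rat} -> differs
  LFU: final set = {bee jay lime owl ram rat} -> MATCHES target
Only LFU produces the target set.

Answer: LFU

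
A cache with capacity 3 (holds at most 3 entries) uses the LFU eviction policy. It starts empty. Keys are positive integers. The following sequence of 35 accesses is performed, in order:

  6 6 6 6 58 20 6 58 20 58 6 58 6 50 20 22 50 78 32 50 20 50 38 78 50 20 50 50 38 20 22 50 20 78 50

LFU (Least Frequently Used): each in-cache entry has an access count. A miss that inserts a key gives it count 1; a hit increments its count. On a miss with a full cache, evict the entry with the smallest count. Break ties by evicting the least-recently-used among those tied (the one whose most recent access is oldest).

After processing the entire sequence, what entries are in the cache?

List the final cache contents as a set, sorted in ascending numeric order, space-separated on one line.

LFU simulation (capacity=3):
  1. access 6: MISS. Cache: [6(c=1)]
  2. access 6: HIT, count now 2. Cache: [6(c=2)]
  3. access 6: HIT, count now 3. Cache: [6(c=3)]
  4. access 6: HIT, count now 4. Cache: [6(c=4)]
  5. access 58: MISS. Cache: [58(c=1) 6(c=4)]
  6. access 20: MISS. Cache: [58(c=1) 20(c=1) 6(c=4)]
  7. access 6: HIT, count now 5. Cache: [58(c=1) 20(c=1) 6(c=5)]
  8. access 58: HIT, count now 2. Cache: [20(c=1) 58(c=2) 6(c=5)]
  9. access 20: HIT, count now 2. Cache: [58(c=2) 20(c=2) 6(c=5)]
  10. access 58: HIT, count now 3. Cache: [20(c=2) 58(c=3) 6(c=5)]
  11. access 6: HIT, count now 6. Cache: [20(c=2) 58(c=3) 6(c=6)]
  12. access 58: HIT, count now 4. Cache: [20(c=2) 58(c=4) 6(c=6)]
  13. access 6: HIT, count now 7. Cache: [20(c=2) 58(c=4) 6(c=7)]
  14. access 50: MISS, evict 20(c=2). Cache: [50(c=1) 58(c=4) 6(c=7)]
  15. access 20: MISS, evict 50(c=1). Cache: [20(c=1) 58(c=4) 6(c=7)]
  16. access 22: MISS, evict 20(c=1). Cache: [22(c=1) 58(c=4) 6(c=7)]
  17. access 50: MISS, evict 22(c=1). Cache: [50(c=1) 58(c=4) 6(c=7)]
  18. access 78: MISS, evict 50(c=1). Cache: [78(c=1) 58(c=4) 6(c=7)]
  19. access 32: MISS, evict 78(c=1). Cache: [32(c=1) 58(c=4) 6(c=7)]
  20. access 50: MISS, evict 32(c=1). Cache: [50(c=1) 58(c=4) 6(c=7)]
  21. access 20: MISS, evict 50(c=1). Cache: [20(c=1) 58(c=4) 6(c=7)]
  22. access 50: MISS, evict 20(c=1). Cache: [50(c=1) 58(c=4) 6(c=7)]
  23. access 38: MISS, evict 50(c=1). Cache: [38(c=1) 58(c=4) 6(c=7)]
  24. access 78: MISS, evict 38(c=1). Cache: [78(c=1) 58(c=4) 6(c=7)]
  25. access 50: MISS, evict 78(c=1). Cache: [50(c=1) 58(c=4) 6(c=7)]
  26. access 20: MISS, evict 50(c=1). Cache: [20(c=1) 58(c=4) 6(c=7)]
  27. access 50: MISS, evict 20(c=1). Cache: [50(c=1) 58(c=4) 6(c=7)]
  28. access 50: HIT, count now 2. Cache: [50(c=2) 58(c=4) 6(c=7)]
  29. access 38: MISS, evict 50(c=2). Cache: [38(c=1) 58(c=4) 6(c=7)]
  30. access 20: MISS, evict 38(c=1). Cache: [20(c=1) 58(c=4) 6(c=7)]
  31. access 22: MISS, evict 20(c=1). Cache: [22(c=1) 58(c=4) 6(c=7)]
  32. access 50: MISS, evict 22(c=1). Cache: [50(c=1) 58(c=4) 6(c=7)]
  33. access 20: MISS, evict 50(c=1). Cache: [20(c=1) 58(c=4) 6(c=7)]
  34. access 78: MISS, evict 20(c=1). Cache: [78(c=1) 58(c=4) 6(c=7)]
  35. access 50: MISS, evict 78(c=1). Cache: [50(c=1) 58(c=4) 6(c=7)]
Total: 11 hits, 24 misses, 21 evictions

Answer: 6 50 58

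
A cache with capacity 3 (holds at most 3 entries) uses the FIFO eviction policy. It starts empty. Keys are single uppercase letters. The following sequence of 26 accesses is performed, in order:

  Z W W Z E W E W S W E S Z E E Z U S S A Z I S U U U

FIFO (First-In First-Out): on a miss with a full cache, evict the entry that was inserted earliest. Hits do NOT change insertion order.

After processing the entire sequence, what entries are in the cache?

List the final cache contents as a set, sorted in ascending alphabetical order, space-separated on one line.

FIFO simulation (capacity=3):
  1. access Z: MISS. Cache (old->new): [Z]
  2. access W: MISS. Cache (old->new): [Z W]
  3. access W: HIT. Cache (old->new): [Z W]
  4. access Z: HIT. Cache (old->new): [Z W]
  5. access E: MISS. Cache (old->new): [Z W E]
  6. access W: HIT. Cache (old->new): [Z W E]
  7. access E: HIT. Cache (old->new): [Z W E]
  8. access W: HIT. Cache (old->new): [Z W E]
  9. access S: MISS, evict Z. Cache (old->new): [W E S]
  10. access W: HIT. Cache (old->new): [W E S]
  11. access E: HIT. Cache (old->new): [W E S]
  12. access S: HIT. Cache (old->new): [W E S]
  13. access Z: MISS, evict W. Cache (old->new): [E S Z]
  14. access E: HIT. Cache (old->new): [E S Z]
  15. access E: HIT. Cache (old->new): [E S Z]
  16. access Z: HIT. Cache (old->new): [E S Z]
  17. access U: MISS, evict E. Cache (old->new): [S Z U]
  18. access S: HIT. Cache (old->new): [S Z U]
  19. access S: HIT. Cache (old->new): [S Z U]
  20. access A: MISS, evict S. Cache (old->new): [Z U A]
  21. access Z: HIT. Cache (old->new): [Z U A]
  22. access I: MISS, evict Z. Cache (old->new): [U A I]
  23. access S: MISS, evict U. Cache (old->new): [A I S]
  24. access U: MISS, evict A. Cache (old->new): [I S U]
  25. access U: HIT. Cache (old->new): [I S U]
  26. access U: HIT. Cache (old->new): [I S U]
Total: 16 hits, 10 misses, 7 evictions

Answer: I S U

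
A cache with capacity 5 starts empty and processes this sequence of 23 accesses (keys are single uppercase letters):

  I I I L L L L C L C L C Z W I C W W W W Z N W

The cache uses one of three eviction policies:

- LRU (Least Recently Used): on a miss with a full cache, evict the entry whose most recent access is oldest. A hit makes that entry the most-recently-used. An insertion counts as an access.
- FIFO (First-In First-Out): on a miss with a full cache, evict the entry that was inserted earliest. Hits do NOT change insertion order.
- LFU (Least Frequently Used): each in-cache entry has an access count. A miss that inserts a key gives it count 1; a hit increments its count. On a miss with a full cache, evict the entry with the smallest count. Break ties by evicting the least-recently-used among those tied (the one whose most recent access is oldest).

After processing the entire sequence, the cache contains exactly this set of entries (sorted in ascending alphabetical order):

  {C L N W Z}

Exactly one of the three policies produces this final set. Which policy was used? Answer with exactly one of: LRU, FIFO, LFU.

Simulating under each policy and comparing final sets:
  LRU: final set = {C I N W Z} -> differs
  FIFO: final set = {C L N W Z} -> MATCHES target
  LFU: final set = {C I L N W} -> differs
Only FIFO produces the target set.

Answer: FIFO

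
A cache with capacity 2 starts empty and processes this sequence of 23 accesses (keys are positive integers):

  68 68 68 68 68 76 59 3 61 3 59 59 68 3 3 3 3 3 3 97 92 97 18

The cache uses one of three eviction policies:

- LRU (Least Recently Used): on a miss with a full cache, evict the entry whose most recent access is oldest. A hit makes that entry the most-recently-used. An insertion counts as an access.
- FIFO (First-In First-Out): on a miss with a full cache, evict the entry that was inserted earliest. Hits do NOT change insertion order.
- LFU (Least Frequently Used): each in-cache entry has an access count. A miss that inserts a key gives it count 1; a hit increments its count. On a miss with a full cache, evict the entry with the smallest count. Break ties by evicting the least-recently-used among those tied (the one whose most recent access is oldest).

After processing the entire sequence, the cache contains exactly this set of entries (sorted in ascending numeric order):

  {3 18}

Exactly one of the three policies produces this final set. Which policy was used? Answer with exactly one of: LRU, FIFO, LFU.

Answer: LFU

Derivation:
Simulating under each policy and comparing final sets:
  LRU: final set = {18 97} -> differs
  FIFO: final set = {18 92} -> differs
  LFU: final set = {3 18} -> MATCHES target
Only LFU produces the target set.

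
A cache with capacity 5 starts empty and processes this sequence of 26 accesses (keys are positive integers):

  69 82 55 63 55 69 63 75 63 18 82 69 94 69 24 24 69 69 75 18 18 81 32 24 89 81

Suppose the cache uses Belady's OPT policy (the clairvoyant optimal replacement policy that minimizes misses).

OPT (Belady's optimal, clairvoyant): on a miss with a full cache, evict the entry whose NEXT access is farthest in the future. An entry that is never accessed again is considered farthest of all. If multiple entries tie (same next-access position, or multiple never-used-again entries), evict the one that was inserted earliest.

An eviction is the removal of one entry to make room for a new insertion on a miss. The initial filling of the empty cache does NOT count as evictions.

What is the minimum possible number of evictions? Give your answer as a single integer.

OPT (Belady) simulation (capacity=5):
  1. access 69: MISS. Cache: [69]
  2. access 82: MISS. Cache: [69 82]
  3. access 55: MISS. Cache: [69 82 55]
  4. access 63: MISS. Cache: [69 82 55 63]
  5. access 55: HIT. Next use of 55: never. Cache: [69 82 55 63]
  6. access 69: HIT. Next use of 69: step 12. Cache: [69 82 55 63]
  7. access 63: HIT. Next use of 63: step 9. Cache: [69 82 55 63]
  8. access 75: MISS. Cache: [69 82 55 63 75]
  9. access 63: HIT. Next use of 63: never. Cache: [69 82 55 63 75]
  10. access 18: MISS, evict 55 (next use: never). Cache: [69 82 63 75 18]
  11. access 82: HIT. Next use of 82: never. Cache: [69 82 63 75 18]
  12. access 69: HIT. Next use of 69: step 14. Cache: [69 82 63 75 18]
  13. access 94: MISS, evict 82 (next use: never). Cache: [69 63 75 18 94]
  14. access 69: HIT. Next use of 69: step 17. Cache: [69 63 75 18 94]
  15. access 24: MISS, evict 63 (next use: never). Cache: [69 75 18 94 24]
  16. access 24: HIT. Next use of 24: step 24. Cache: [69 75 18 94 24]
  17. access 69: HIT. Next use of 69: step 18. Cache: [69 75 18 94 24]
  18. access 69: HIT. Next use of 69: never. Cache: [69 75 18 94 24]
  19. access 75: HIT. Next use of 75: never. Cache: [69 75 18 94 24]
  20. access 18: HIT. Next use of 18: step 21. Cache: [69 75 18 94 24]
  21. access 18: HIT. Next use of 18: never. Cache: [69 75 18 94 24]
  22. access 81: MISS, evict 69 (next use: never). Cache: [75 18 94 24 81]
  23. access 32: MISS, evict 75 (next use: never). Cache: [18 94 24 81 32]
  24. access 24: HIT. Next use of 24: never. Cache: [18 94 24 81 32]
  25. access 89: MISS, evict 18 (next use: never). Cache: [94 24 81 32 89]
  26. access 81: HIT. Next use of 81: never. Cache: [94 24 81 32 89]
Total: 15 hits, 11 misses, 6 evictions

Answer: 6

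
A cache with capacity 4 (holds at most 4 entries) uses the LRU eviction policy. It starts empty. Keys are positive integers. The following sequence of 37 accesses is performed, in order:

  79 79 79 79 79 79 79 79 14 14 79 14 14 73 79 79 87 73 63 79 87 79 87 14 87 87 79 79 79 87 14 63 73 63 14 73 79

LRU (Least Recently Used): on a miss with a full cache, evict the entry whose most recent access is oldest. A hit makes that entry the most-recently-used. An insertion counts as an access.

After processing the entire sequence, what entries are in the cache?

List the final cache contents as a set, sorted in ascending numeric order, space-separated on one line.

Answer: 14 63 73 79

Derivation:
LRU simulation (capacity=4):
  1. access 79: MISS. Cache (LRU->MRU): [79]
  2. access 79: HIT. Cache (LRU->MRU): [79]
  3. access 79: HIT. Cache (LRU->MRU): [79]
  4. access 79: HIT. Cache (LRU->MRU): [79]
  5. access 79: HIT. Cache (LRU->MRU): [79]
  6. access 79: HIT. Cache (LRU->MRU): [79]
  7. access 79: HIT. Cache (LRU->MRU): [79]
  8. access 79: HIT. Cache (LRU->MRU): [79]
  9. access 14: MISS. Cache (LRU->MRU): [79 14]
  10. access 14: HIT. Cache (LRU->MRU): [79 14]
  11. access 79: HIT. Cache (LRU->MRU): [14 79]
  12. access 14: HIT. Cache (LRU->MRU): [79 14]
  13. access 14: HIT. Cache (LRU->MRU): [79 14]
  14. access 73: MISS. Cache (LRU->MRU): [79 14 73]
  15. access 79: HIT. Cache (LRU->MRU): [14 73 79]
  16. access 79: HIT. Cache (LRU->MRU): [14 73 79]
  17. access 87: MISS. Cache (LRU->MRU): [14 73 79 87]
  18. access 73: HIT. Cache (LRU->MRU): [14 79 87 73]
  19. access 63: MISS, evict 14. Cache (LRU->MRU): [79 87 73 63]
  20. access 79: HIT. Cache (LRU->MRU): [87 73 63 79]
  21. access 87: HIT. Cache (LRU->MRU): [73 63 79 87]
  22. access 79: HIT. Cache (LRU->MRU): [73 63 87 79]
  23. access 87: HIT. Cache (LRU->MRU): [73 63 79 87]
  24. access 14: MISS, evict 73. Cache (LRU->MRU): [63 79 87 14]
  25. access 87: HIT. Cache (LRU->MRU): [63 79 14 87]
  26. access 87: HIT. Cache (LRU->MRU): [63 79 14 87]
  27. access 79: HIT. Cache (LRU->MRU): [63 14 87 79]
  28. access 79: HIT. Cache (LRU->MRU): [63 14 87 79]
  29. access 79: HIT. Cache (LRU->MRU): [63 14 87 79]
  30. access 87: HIT. Cache (LRU->MRU): [63 14 79 87]
  31. access 14: HIT. Cache (LRU->MRU): [63 79 87 14]
  32. access 63: HIT. Cache (LRU->MRU): [79 87 14 63]
  33. access 73: MISS, evict 79. Cache (LRU->MRU): [87 14 63 73]
  34. access 63: HIT. Cache (LRU->MRU): [87 14 73 63]
  35. access 14: HIT. Cache (LRU->MRU): [87 73 63 14]
  36. access 73: HIT. Cache (LRU->MRU): [87 63 14 73]
  37. access 79: MISS, evict 87. Cache (LRU->MRU): [63 14 73 79]
Total: 29 hits, 8 misses, 4 evictions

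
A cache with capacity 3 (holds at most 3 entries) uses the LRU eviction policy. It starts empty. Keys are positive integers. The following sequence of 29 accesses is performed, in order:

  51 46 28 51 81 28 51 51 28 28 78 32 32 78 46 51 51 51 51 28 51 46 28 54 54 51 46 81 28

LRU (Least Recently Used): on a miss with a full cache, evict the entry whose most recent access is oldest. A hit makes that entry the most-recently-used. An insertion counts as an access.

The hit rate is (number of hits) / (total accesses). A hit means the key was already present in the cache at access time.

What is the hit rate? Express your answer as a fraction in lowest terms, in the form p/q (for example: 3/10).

LRU simulation (capacity=3):
  1. access 51: MISS. Cache (LRU->MRU): [51]
  2. access 46: MISS. Cache (LRU->MRU): [51 46]
  3. access 28: MISS. Cache (LRU->MRU): [51 46 28]
  4. access 51: HIT. Cache (LRU->MRU): [46 28 51]
  5. access 81: MISS, evict 46. Cache (LRU->MRU): [28 51 81]
  6. access 28: HIT. Cache (LRU->MRU): [51 81 28]
  7. access 51: HIT. Cache (LRU->MRU): [81 28 51]
  8. access 51: HIT. Cache (LRU->MRU): [81 28 51]
  9. access 28: HIT. Cache (LRU->MRU): [81 51 28]
  10. access 28: HIT. Cache (LRU->MRU): [81 51 28]
  11. access 78: MISS, evict 81. Cache (LRU->MRU): [51 28 78]
  12. access 32: MISS, evict 51. Cache (LRU->MRU): [28 78 32]
  13. access 32: HIT. Cache (LRU->MRU): [28 78 32]
  14. access 78: HIT. Cache (LRU->MRU): [28 32 78]
  15. access 46: MISS, evict 28. Cache (LRU->MRU): [32 78 46]
  16. access 51: MISS, evict 32. Cache (LRU->MRU): [78 46 51]
  17. access 51: HIT. Cache (LRU->MRU): [78 46 51]
  18. access 51: HIT. Cache (LRU->MRU): [78 46 51]
  19. access 51: HIT. Cache (LRU->MRU): [78 46 51]
  20. access 28: MISS, evict 78. Cache (LRU->MRU): [46 51 28]
  21. access 51: HIT. Cache (LRU->MRU): [46 28 51]
  22. access 46: HIT. Cache (LRU->MRU): [28 51 46]
  23. access 28: HIT. Cache (LRU->MRU): [51 46 28]
  24. access 54: MISS, evict 51. Cache (LRU->MRU): [46 28 54]
  25. access 54: HIT. Cache (LRU->MRU): [46 28 54]
  26. access 51: MISS, evict 46. Cache (LRU->MRU): [28 54 51]
  27. access 46: MISS, evict 28. Cache (LRU->MRU): [54 51 46]
  28. access 81: MISS, evict 54. Cache (LRU->MRU): [51 46 81]
  29. access 28: MISS, evict 51. Cache (LRU->MRU): [46 81 28]
Total: 15 hits, 14 misses, 11 evictions

Hit rate = 15/29

Answer: 15/29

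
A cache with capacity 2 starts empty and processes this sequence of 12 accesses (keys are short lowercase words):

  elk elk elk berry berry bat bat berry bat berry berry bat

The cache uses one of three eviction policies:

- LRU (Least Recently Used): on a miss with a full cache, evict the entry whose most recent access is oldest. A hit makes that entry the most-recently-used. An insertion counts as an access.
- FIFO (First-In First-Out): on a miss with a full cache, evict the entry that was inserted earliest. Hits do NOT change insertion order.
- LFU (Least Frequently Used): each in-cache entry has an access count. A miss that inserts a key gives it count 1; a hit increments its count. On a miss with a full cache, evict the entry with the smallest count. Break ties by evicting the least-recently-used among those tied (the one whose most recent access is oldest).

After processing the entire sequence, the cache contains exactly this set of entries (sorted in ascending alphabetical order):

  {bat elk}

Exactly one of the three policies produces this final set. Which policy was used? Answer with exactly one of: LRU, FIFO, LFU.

Simulating under each policy and comparing final sets:
  LRU: final set = {bat berry} -> differs
  FIFO: final set = {bat berry} -> differs
  LFU: final set = {bat elk} -> MATCHES target
Only LFU produces the target set.

Answer: LFU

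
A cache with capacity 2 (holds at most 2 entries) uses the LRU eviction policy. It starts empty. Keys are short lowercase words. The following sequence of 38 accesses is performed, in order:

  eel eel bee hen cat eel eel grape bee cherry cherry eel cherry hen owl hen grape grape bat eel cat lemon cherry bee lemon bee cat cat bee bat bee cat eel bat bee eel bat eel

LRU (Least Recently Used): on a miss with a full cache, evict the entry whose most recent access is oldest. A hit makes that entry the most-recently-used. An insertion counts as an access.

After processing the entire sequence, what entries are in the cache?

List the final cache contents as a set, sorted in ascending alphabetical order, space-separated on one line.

Answer: bat eel

Derivation:
LRU simulation (capacity=2):
  1. access eel: MISS. Cache (LRU->MRU): [eel]
  2. access eel: HIT. Cache (LRU->MRU): [eel]
  3. access bee: MISS. Cache (LRU->MRU): [eel bee]
  4. access hen: MISS, evict eel. Cache (LRU->MRU): [bee hen]
  5. access cat: MISS, evict bee. Cache (LRU->MRU): [hen cat]
  6. access eel: MISS, evict hen. Cache (LRU->MRU): [cat eel]
  7. access eel: HIT. Cache (LRU->MRU): [cat eel]
  8. access grape: MISS, evict cat. Cache (LRU->MRU): [eel grape]
  9. access bee: MISS, evict eel. Cache (LRU->MRU): [grape bee]
  10. access cherry: MISS, evict grape. Cache (LRU->MRU): [bee cherry]
  11. access cherry: HIT. Cache (LRU->MRU): [bee cherry]
  12. access eel: MISS, evict bee. Cache (LRU->MRU): [cherry eel]
  13. access cherry: HIT. Cache (LRU->MRU): [eel cherry]
  14. access hen: MISS, evict eel. Cache (LRU->MRU): [cherry hen]
  15. access owl: MISS, evict cherry. Cache (LRU->MRU): [hen owl]
  16. access hen: HIT. Cache (LRU->MRU): [owl hen]
  17. access grape: MISS, evict owl. Cache (LRU->MRU): [hen grape]
  18. access grape: HIT. Cache (LRU->MRU): [hen grape]
  19. access bat: MISS, evict hen. Cache (LRU->MRU): [grape bat]
  20. access eel: MISS, evict grape. Cache (LRU->MRU): [bat eel]
  21. access cat: MISS, evict bat. Cache (LRU->MRU): [eel cat]
  22. access lemon: MISS, evict eel. Cache (LRU->MRU): [cat lemon]
  23. access cherry: MISS, evict cat. Cache (LRU->MRU): [lemon cherry]
  24. access bee: MISS, evict lemon. Cache (LRU->MRU): [cherry bee]
  25. access lemon: MISS, evict cherry. Cache (LRU->MRU): [bee lemon]
  26. access bee: HIT. Cache (LRU->MRU): [lemon bee]
  27. access cat: MISS, evict lemon. Cache (LRU->MRU): [bee cat]
  28. access cat: HIT. Cache (LRU->MRU): [bee cat]
  29. access bee: HIT. Cache (LRU->MRU): [cat bee]
  30. access bat: MISS, evict cat. Cache (LRU->MRU): [bee bat]
  31. access bee: HIT. Cache (LRU->MRU): [bat bee]
  32. access cat: MISS, evict bat. Cache (LRU->MRU): [bee cat]
  33. access eel: MISS, evict bee. Cache (LRU->MRU): [cat eel]
  34. access bat: MISS, evict cat. Cache (LRU->MRU): [eel bat]
  35. access bee: MISS, evict eel. Cache (LRU->MRU): [bat bee]
  36. access eel: MISS, evict bat. Cache (LRU->MRU): [bee eel]
  37. access bat: MISS, evict bee. Cache (LRU->MRU): [eel bat]
  38. access eel: HIT. Cache (LRU->MRU): [bat eel]
Total: 11 hits, 27 misses, 25 evictions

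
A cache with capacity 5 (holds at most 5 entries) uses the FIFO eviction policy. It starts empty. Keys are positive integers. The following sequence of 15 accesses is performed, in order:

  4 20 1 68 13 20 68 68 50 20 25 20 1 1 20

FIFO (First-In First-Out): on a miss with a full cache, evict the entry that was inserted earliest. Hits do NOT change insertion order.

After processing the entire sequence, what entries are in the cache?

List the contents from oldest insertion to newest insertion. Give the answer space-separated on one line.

Answer: 13 50 25 20 1

Derivation:
FIFO simulation (capacity=5):
  1. access 4: MISS. Cache (old->new): [4]
  2. access 20: MISS. Cache (old->new): [4 20]
  3. access 1: MISS. Cache (old->new): [4 20 1]
  4. access 68: MISS. Cache (old->new): [4 20 1 68]
  5. access 13: MISS. Cache (old->new): [4 20 1 68 13]
  6. access 20: HIT. Cache (old->new): [4 20 1 68 13]
  7. access 68: HIT. Cache (old->new): [4 20 1 68 13]
  8. access 68: HIT. Cache (old->new): [4 20 1 68 13]
  9. access 50: MISS, evict 4. Cache (old->new): [20 1 68 13 50]
  10. access 20: HIT. Cache (old->new): [20 1 68 13 50]
  11. access 25: MISS, evict 20. Cache (old->new): [1 68 13 50 25]
  12. access 20: MISS, evict 1. Cache (old->new): [68 13 50 25 20]
  13. access 1: MISS, evict 68. Cache (old->new): [13 50 25 20 1]
  14. access 1: HIT. Cache (old->new): [13 50 25 20 1]
  15. access 20: HIT. Cache (old->new): [13 50 25 20 1]
Total: 6 hits, 9 misses, 4 evictions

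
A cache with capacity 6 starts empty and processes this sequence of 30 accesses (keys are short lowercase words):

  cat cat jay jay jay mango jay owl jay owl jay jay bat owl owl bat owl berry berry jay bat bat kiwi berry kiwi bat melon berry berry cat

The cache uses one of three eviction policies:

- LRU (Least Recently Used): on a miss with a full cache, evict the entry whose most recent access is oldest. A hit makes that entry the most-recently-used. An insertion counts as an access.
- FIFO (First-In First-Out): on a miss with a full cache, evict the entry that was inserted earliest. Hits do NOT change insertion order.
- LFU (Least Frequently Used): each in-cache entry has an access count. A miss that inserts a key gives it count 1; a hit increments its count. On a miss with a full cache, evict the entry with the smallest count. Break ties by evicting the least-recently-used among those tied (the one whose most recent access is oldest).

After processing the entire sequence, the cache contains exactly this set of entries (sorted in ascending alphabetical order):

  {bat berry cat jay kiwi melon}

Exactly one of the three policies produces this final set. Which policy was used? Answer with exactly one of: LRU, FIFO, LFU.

Simulating under each policy and comparing final sets:
  LRU: final set = {bat berry cat jay kiwi melon} -> MATCHES target
  FIFO: final set = {bat berry cat kiwi melon owl} -> differs
  LFU: final set = {bat berry cat jay kiwi owl} -> differs
Only LRU produces the target set.

Answer: LRU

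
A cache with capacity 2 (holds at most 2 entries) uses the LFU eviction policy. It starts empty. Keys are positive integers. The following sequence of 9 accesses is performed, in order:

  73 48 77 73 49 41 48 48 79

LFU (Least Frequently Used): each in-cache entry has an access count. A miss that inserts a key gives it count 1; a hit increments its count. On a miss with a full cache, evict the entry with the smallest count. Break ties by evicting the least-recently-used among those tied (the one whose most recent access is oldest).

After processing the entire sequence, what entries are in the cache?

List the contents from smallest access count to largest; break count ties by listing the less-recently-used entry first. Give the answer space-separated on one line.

LFU simulation (capacity=2):
  1. access 73: MISS. Cache: [73(c=1)]
  2. access 48: MISS. Cache: [73(c=1) 48(c=1)]
  3. access 77: MISS, evict 73(c=1). Cache: [48(c=1) 77(c=1)]
  4. access 73: MISS, evict 48(c=1). Cache: [77(c=1) 73(c=1)]
  5. access 49: MISS, evict 77(c=1). Cache: [73(c=1) 49(c=1)]
  6. access 41: MISS, evict 73(c=1). Cache: [49(c=1) 41(c=1)]
  7. access 48: MISS, evict 49(c=1). Cache: [41(c=1) 48(c=1)]
  8. access 48: HIT, count now 2. Cache: [41(c=1) 48(c=2)]
  9. access 79: MISS, evict 41(c=1). Cache: [79(c=1) 48(c=2)]
Total: 1 hits, 8 misses, 6 evictions

Answer: 79 48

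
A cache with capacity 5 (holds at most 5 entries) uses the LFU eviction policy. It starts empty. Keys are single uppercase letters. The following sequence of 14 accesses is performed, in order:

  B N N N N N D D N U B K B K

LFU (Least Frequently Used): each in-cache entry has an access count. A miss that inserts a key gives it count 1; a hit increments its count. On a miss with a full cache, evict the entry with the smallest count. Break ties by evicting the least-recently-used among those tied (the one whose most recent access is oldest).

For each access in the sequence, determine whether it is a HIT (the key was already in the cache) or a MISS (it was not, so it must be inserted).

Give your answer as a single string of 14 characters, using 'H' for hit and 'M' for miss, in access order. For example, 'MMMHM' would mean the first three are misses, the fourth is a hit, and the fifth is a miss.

LFU simulation (capacity=5):
  1. access B: MISS. Cache: [B(c=1)]
  2. access N: MISS. Cache: [B(c=1) N(c=1)]
  3. access N: HIT, count now 2. Cache: [B(c=1) N(c=2)]
  4. access N: HIT, count now 3. Cache: [B(c=1) N(c=3)]
  5. access N: HIT, count now 4. Cache: [B(c=1) N(c=4)]
  6. access N: HIT, count now 5. Cache: [B(c=1) N(c=5)]
  7. access D: MISS. Cache: [B(c=1) D(c=1) N(c=5)]
  8. access D: HIT, count now 2. Cache: [B(c=1) D(c=2) N(c=5)]
  9. access N: HIT, count now 6. Cache: [B(c=1) D(c=2) N(c=6)]
  10. access U: MISS. Cache: [B(c=1) U(c=1) D(c=2) N(c=6)]
  11. access B: HIT, count now 2. Cache: [U(c=1) D(c=2) B(c=2) N(c=6)]
  12. access K: MISS. Cache: [U(c=1) K(c=1) D(c=2) B(c=2) N(c=6)]
  13. access B: HIT, count now 3. Cache: [U(c=1) K(c=1) D(c=2) B(c=3) N(c=6)]
  14. access K: HIT, count now 2. Cache: [U(c=1) D(c=2) K(c=2) B(c=3) N(c=6)]
Total: 9 hits, 5 misses, 0 evictions

Answer: MMHHHHMHHMHMHH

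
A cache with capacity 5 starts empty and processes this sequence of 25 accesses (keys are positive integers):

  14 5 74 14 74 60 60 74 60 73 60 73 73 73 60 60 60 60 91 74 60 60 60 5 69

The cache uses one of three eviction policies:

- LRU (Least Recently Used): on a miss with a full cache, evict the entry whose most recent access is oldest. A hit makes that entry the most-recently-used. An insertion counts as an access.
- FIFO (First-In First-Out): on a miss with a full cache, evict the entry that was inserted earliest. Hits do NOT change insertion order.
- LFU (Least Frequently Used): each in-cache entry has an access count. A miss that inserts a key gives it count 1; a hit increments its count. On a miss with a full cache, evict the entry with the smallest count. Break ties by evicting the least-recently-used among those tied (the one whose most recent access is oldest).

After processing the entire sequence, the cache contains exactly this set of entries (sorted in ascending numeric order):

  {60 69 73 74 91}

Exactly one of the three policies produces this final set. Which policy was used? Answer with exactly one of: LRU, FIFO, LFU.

Answer: FIFO

Derivation:
Simulating under each policy and comparing final sets:
  LRU: final set = {5 60 69 74 91} -> differs
  FIFO: final set = {60 69 73 74 91} -> MATCHES target
  LFU: final set = {14 60 69 73 74} -> differs
Only FIFO produces the target set.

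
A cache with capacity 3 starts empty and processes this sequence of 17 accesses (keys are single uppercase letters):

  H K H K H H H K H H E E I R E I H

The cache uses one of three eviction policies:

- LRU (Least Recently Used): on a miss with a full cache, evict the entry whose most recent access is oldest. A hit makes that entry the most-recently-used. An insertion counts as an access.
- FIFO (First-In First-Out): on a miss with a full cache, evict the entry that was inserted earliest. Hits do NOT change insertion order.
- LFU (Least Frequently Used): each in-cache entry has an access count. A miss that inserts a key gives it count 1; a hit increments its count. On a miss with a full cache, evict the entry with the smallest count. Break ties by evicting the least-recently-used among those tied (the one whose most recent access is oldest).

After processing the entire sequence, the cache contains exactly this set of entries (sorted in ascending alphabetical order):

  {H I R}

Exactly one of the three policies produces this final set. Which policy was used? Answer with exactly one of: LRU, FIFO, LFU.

Simulating under each policy and comparing final sets:
  LRU: final set = {E H I} -> differs
  FIFO: final set = {H I R} -> MATCHES target
  LFU: final set = {H I K} -> differs
Only FIFO produces the target set.

Answer: FIFO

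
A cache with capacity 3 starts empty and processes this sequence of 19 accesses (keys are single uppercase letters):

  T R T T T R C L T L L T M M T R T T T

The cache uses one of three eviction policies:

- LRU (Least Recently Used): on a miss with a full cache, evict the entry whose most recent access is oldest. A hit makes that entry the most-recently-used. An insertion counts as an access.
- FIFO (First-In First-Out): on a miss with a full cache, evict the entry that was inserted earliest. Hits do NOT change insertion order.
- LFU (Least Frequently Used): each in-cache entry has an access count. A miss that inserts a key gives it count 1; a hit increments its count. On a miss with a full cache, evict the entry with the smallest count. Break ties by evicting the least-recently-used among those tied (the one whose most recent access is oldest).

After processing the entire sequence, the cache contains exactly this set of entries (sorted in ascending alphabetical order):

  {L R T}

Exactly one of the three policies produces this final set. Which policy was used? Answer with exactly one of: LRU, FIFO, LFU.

Answer: LFU

Derivation:
Simulating under each policy and comparing final sets:
  LRU: final set = {M R T} -> differs
  FIFO: final set = {M R T} -> differs
  LFU: final set = {L R T} -> MATCHES target
Only LFU produces the target set.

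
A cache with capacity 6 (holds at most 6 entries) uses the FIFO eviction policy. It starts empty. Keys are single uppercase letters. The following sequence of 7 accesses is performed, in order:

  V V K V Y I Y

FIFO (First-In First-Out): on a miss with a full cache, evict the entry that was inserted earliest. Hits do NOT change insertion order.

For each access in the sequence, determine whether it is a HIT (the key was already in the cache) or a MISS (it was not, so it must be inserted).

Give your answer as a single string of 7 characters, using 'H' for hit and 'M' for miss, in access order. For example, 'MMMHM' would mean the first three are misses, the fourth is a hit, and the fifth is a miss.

FIFO simulation (capacity=6):
  1. access V: MISS. Cache (old->new): [V]
  2. access V: HIT. Cache (old->new): [V]
  3. access K: MISS. Cache (old->new): [V K]
  4. access V: HIT. Cache (old->new): [V K]
  5. access Y: MISS. Cache (old->new): [V K Y]
  6. access I: MISS. Cache (old->new): [V K Y I]
  7. access Y: HIT. Cache (old->new): [V K Y I]
Total: 3 hits, 4 misses, 0 evictions

Answer: MHMHMMH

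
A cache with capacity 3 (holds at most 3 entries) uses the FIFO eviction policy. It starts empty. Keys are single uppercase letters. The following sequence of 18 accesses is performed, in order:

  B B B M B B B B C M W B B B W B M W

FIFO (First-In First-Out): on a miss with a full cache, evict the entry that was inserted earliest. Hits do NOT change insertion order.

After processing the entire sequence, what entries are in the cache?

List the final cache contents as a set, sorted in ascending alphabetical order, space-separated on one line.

Answer: B M W

Derivation:
FIFO simulation (capacity=3):
  1. access B: MISS. Cache (old->new): [B]
  2. access B: HIT. Cache (old->new): [B]
  3. access B: HIT. Cache (old->new): [B]
  4. access M: MISS. Cache (old->new): [B M]
  5. access B: HIT. Cache (old->new): [B M]
  6. access B: HIT. Cache (old->new): [B M]
  7. access B: HIT. Cache (old->new): [B M]
  8. access B: HIT. Cache (old->new): [B M]
  9. access C: MISS. Cache (old->new): [B M C]
  10. access M: HIT. Cache (old->new): [B M C]
  11. access W: MISS, evict B. Cache (old->new): [M C W]
  12. access B: MISS, evict M. Cache (old->new): [C W B]
  13. access B: HIT. Cache (old->new): [C W B]
  14. access B: HIT. Cache (old->new): [C W B]
  15. access W: HIT. Cache (old->new): [C W B]
  16. access B: HIT. Cache (old->new): [C W B]
  17. access M: MISS, evict C. Cache (old->new): [W B M]
  18. access W: HIT. Cache (old->new): [W B M]
Total: 12 hits, 6 misses, 3 evictions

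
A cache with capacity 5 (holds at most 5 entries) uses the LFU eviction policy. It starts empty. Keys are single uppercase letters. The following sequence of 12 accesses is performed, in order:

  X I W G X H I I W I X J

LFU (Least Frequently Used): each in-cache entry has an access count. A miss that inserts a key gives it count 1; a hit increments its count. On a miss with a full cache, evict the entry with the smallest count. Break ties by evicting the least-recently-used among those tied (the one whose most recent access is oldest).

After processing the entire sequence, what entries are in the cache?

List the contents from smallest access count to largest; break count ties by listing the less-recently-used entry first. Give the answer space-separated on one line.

LFU simulation (capacity=5):
  1. access X: MISS. Cache: [X(c=1)]
  2. access I: MISS. Cache: [X(c=1) I(c=1)]
  3. access W: MISS. Cache: [X(c=1) I(c=1) W(c=1)]
  4. access G: MISS. Cache: [X(c=1) I(c=1) W(c=1) G(c=1)]
  5. access X: HIT, count now 2. Cache: [I(c=1) W(c=1) G(c=1) X(c=2)]
  6. access H: MISS. Cache: [I(c=1) W(c=1) G(c=1) H(c=1) X(c=2)]
  7. access I: HIT, count now 2. Cache: [W(c=1) G(c=1) H(c=1) X(c=2) I(c=2)]
  8. access I: HIT, count now 3. Cache: [W(c=1) G(c=1) H(c=1) X(c=2) I(c=3)]
  9. access W: HIT, count now 2. Cache: [G(c=1) H(c=1) X(c=2) W(c=2) I(c=3)]
  10. access I: HIT, count now 4. Cache: [G(c=1) H(c=1) X(c=2) W(c=2) I(c=4)]
  11. access X: HIT, count now 3. Cache: [G(c=1) H(c=1) W(c=2) X(c=3) I(c=4)]
  12. access J: MISS, evict G(c=1). Cache: [H(c=1) J(c=1) W(c=2) X(c=3) I(c=4)]
Total: 6 hits, 6 misses, 1 evictions

Answer: H J W X I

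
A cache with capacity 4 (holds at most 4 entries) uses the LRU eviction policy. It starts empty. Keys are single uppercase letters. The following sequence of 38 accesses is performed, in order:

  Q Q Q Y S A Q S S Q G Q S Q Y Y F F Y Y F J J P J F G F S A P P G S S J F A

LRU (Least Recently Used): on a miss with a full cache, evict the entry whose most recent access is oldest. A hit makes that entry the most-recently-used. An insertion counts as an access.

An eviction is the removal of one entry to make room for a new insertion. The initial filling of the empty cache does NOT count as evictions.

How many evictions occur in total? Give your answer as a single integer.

LRU simulation (capacity=4):
  1. access Q: MISS. Cache (LRU->MRU): [Q]
  2. access Q: HIT. Cache (LRU->MRU): [Q]
  3. access Q: HIT. Cache (LRU->MRU): [Q]
  4. access Y: MISS. Cache (LRU->MRU): [Q Y]
  5. access S: MISS. Cache (LRU->MRU): [Q Y S]
  6. access A: MISS. Cache (LRU->MRU): [Q Y S A]
  7. access Q: HIT. Cache (LRU->MRU): [Y S A Q]
  8. access S: HIT. Cache (LRU->MRU): [Y A Q S]
  9. access S: HIT. Cache (LRU->MRU): [Y A Q S]
  10. access Q: HIT. Cache (LRU->MRU): [Y A S Q]
  11. access G: MISS, evict Y. Cache (LRU->MRU): [A S Q G]
  12. access Q: HIT. Cache (LRU->MRU): [A S G Q]
  13. access S: HIT. Cache (LRU->MRU): [A G Q S]
  14. access Q: HIT. Cache (LRU->MRU): [A G S Q]
  15. access Y: MISS, evict A. Cache (LRU->MRU): [G S Q Y]
  16. access Y: HIT. Cache (LRU->MRU): [G S Q Y]
  17. access F: MISS, evict G. Cache (LRU->MRU): [S Q Y F]
  18. access F: HIT. Cache (LRU->MRU): [S Q Y F]
  19. access Y: HIT. Cache (LRU->MRU): [S Q F Y]
  20. access Y: HIT. Cache (LRU->MRU): [S Q F Y]
  21. access F: HIT. Cache (LRU->MRU): [S Q Y F]
  22. access J: MISS, evict S. Cache (LRU->MRU): [Q Y F J]
  23. access J: HIT. Cache (LRU->MRU): [Q Y F J]
  24. access P: MISS, evict Q. Cache (LRU->MRU): [Y F J P]
  25. access J: HIT. Cache (LRU->MRU): [Y F P J]
  26. access F: HIT. Cache (LRU->MRU): [Y P J F]
  27. access G: MISS, evict Y. Cache (LRU->MRU): [P J F G]
  28. access F: HIT. Cache (LRU->MRU): [P J G F]
  29. access S: MISS, evict P. Cache (LRU->MRU): [J G F S]
  30. access A: MISS, evict J. Cache (LRU->MRU): [G F S A]
  31. access P: MISS, evict G. Cache (LRU->MRU): [F S A P]
  32. access P: HIT. Cache (LRU->MRU): [F S A P]
  33. access G: MISS, evict F. Cache (LRU->MRU): [S A P G]
  34. access S: HIT. Cache (LRU->MRU): [A P G S]
  35. access S: HIT. Cache (LRU->MRU): [A P G S]
  36. access J: MISS, evict A. Cache (LRU->MRU): [P G S J]
  37. access F: MISS, evict P. Cache (LRU->MRU): [G S J F]
  38. access A: MISS, evict G. Cache (LRU->MRU): [S J F A]
Total: 21 hits, 17 misses, 13 evictions

Answer: 13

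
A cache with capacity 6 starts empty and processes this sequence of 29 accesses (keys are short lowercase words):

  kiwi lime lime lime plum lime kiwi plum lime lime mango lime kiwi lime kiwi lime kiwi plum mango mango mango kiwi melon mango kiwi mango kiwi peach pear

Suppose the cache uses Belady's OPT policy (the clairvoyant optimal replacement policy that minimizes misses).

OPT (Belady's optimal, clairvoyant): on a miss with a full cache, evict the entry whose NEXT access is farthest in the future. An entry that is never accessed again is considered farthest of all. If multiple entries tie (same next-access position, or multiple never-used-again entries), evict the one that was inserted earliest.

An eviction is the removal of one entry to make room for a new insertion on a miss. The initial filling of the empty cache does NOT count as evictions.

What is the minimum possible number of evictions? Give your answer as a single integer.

Answer: 1

Derivation:
OPT (Belady) simulation (capacity=6):
  1. access kiwi: MISS. Cache: [kiwi]
  2. access lime: MISS. Cache: [kiwi lime]
  3. access lime: HIT. Next use of lime: step 4. Cache: [kiwi lime]
  4. access lime: HIT. Next use of lime: step 6. Cache: [kiwi lime]
  5. access plum: MISS. Cache: [kiwi lime plum]
  6. access lime: HIT. Next use of lime: step 9. Cache: [kiwi lime plum]
  7. access kiwi: HIT. Next use of kiwi: step 13. Cache: [kiwi lime plum]
  8. access plum: HIT. Next use of plum: step 18. Cache: [kiwi lime plum]
  9. access lime: HIT. Next use of lime: step 10. Cache: [kiwi lime plum]
  10. access lime: HIT. Next use of lime: step 12. Cache: [kiwi lime plum]
  11. access mango: MISS. Cache: [kiwi lime plum mango]
  12. access lime: HIT. Next use of lime: step 14. Cache: [kiwi lime plum mango]
  13. access kiwi: HIT. Next use of kiwi: step 15. Cache: [kiwi lime plum mango]
  14. access lime: HIT. Next use of lime: step 16. Cache: [kiwi lime plum mango]
  15. access kiwi: HIT. Next use of kiwi: step 17. Cache: [kiwi lime plum mango]
  16. access lime: HIT. Next use of lime: never. Cache: [kiwi lime plum mango]
  17. access kiwi: HIT. Next use of kiwi: step 22. Cache: [kiwi lime plum mango]
  18. access plum: HIT. Next use of plum: never. Cache: [kiwi lime plum mango]
  19. access mango: HIT. Next use of mango: step 20. Cache: [kiwi lime plum mango]
  20. access mango: HIT. Next use of mango: step 21. Cache: [kiwi lime plum mango]
  21. access mango: HIT. Next use of mango: step 24. Cache: [kiwi lime plum mango]
  22. access kiwi: HIT. Next use of kiwi: step 25. Cache: [kiwi lime plum mango]
  23. access melon: MISS. Cache: [kiwi lime plum mango melon]
  24. access mango: HIT. Next use of mango: step 26. Cache: [kiwi lime plum mango melon]
  25. access kiwi: HIT. Next use of kiwi: step 27. Cache: [kiwi lime plum mango melon]
  26. access mango: HIT. Next use of mango: never. Cache: [kiwi lime plum mango melon]
  27. access kiwi: HIT. Next use of kiwi: never. Cache: [kiwi lime plum mango melon]
  28. access peach: MISS. Cache: [kiwi lime plum mango melon peach]
  29. access pear: MISS, evict kiwi (next use: never). Cache: [lime plum mango melon peach pear]
Total: 22 hits, 7 misses, 1 evictions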